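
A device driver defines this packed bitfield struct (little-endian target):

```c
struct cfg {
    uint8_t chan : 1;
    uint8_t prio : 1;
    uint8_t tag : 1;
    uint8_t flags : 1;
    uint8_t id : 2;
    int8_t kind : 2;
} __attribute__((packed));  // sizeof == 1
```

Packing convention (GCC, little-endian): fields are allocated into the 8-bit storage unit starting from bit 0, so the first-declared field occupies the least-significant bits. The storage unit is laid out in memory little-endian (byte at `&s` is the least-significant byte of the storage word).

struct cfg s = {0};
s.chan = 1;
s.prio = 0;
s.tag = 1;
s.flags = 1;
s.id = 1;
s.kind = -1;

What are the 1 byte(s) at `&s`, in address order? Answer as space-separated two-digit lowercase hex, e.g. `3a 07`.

dd

chan (1b) val=1 bits=0x1 at bit 0: 0x01
prio (1b) val=0 bits=0x0 at bit 1: 0x01
tag (1b) val=1 bits=0x1 at bit 2: 0x05
flags (1b) val=1 bits=0x1 at bit 3: 0x0d
id (2b) val=1 bits=0x1 at bit 4: 0x1d
kind (2b) val=-1 bits=0x3 at bit 6: 0xdd
word = 0xdd → little-endian bytes:
  [0]=0xdd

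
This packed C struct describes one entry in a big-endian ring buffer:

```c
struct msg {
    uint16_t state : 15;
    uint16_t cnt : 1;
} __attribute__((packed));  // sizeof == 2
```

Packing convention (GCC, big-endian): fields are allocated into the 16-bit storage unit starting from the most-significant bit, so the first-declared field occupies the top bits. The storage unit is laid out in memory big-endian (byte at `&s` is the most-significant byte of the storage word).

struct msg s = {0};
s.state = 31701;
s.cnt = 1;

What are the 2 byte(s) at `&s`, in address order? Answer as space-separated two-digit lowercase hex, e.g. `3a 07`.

state (15b) val=31701 bits=0x7bd5 at bit 1: 0xf7aa
cnt (1b) val=1 bits=0x1 at bit 0: 0xf7ab
word = 0xf7ab → big-endian bytes:
  [0]=0xf7  [1]=0xab

f7 ab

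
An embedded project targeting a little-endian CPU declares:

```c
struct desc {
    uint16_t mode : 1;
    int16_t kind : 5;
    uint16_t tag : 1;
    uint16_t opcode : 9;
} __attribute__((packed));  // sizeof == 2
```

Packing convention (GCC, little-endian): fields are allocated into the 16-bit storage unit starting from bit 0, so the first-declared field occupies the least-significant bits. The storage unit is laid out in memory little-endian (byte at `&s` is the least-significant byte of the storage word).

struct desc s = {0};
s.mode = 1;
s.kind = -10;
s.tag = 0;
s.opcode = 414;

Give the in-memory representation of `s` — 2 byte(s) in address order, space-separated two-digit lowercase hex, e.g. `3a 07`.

2d cf

mode (1b) val=1 bits=0x1 at bit 0: 0x0001
kind (5b) val=-10 bits=0x16 at bit 1: 0x002d
tag (1b) val=0 bits=0x0 at bit 6: 0x002d
opcode (9b) val=414 bits=0x19e at bit 7: 0xcf2d
word = 0xcf2d → little-endian bytes:
  [0]=0x2d  [1]=0xcf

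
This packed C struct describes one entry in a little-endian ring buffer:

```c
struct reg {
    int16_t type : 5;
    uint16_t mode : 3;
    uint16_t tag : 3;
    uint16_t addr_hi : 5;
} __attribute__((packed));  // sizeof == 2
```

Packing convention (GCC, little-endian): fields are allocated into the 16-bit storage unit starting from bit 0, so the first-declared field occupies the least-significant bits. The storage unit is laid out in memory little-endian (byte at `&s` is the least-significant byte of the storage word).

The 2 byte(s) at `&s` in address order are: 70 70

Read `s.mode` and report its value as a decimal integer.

3

[0]=0x70 [1]=0x70 (little-endian) → word 0x7070
type [0+:5] = (word>>0) & 0x1f = 16
mode [5+:3] = (word>>5) & 0x7 = 3  ←
tag [8+:3] = (word>>8) & 0x7 = 0
addr_hi [11+:5] = (word>>11) & 0x1f = 14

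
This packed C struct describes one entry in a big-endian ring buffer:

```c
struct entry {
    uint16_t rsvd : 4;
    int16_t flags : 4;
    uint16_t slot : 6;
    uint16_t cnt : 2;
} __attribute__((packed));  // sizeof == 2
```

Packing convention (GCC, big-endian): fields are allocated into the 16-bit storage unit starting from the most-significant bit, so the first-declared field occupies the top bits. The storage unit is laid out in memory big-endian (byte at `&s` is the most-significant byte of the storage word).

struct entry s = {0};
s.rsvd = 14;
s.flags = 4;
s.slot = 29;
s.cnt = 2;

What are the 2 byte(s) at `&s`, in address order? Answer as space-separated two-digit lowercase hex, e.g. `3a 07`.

rsvd (4b) val=14 bits=0xe at bit 12: 0xe000
flags (4b) val=4 bits=0x4 at bit 8: 0xe400
slot (6b) val=29 bits=0x1d at bit 2: 0xe474
cnt (2b) val=2 bits=0x2 at bit 0: 0xe476
word = 0xe476 → big-endian bytes:
  [0]=0xe4  [1]=0x76

e4 76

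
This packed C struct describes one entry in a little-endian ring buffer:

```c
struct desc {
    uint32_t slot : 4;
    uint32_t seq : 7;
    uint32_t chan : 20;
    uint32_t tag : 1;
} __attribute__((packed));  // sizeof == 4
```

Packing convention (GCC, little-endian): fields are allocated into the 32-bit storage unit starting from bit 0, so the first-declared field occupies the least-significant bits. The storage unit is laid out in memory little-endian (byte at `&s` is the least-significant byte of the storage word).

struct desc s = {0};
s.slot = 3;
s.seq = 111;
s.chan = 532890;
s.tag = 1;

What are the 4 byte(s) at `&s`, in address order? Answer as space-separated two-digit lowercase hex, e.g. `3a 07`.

slot:4 = 3 → 0x3 << 0 → word 0x00000003
seq:7 = 111 → 0x6f << 4 → word 0x000006f3
chan:20 = 532890 → 0x8219a << 11 → word 0x410cd6f3
tag:1 = 1 → 0x1 << 31 → word 0xc10cd6f3
word = 0xc10cd6f3 → little-endian bytes:
  [0]=0xf3  [1]=0xd6  [2]=0x0c  [3]=0xc1

f3 d6 0c c1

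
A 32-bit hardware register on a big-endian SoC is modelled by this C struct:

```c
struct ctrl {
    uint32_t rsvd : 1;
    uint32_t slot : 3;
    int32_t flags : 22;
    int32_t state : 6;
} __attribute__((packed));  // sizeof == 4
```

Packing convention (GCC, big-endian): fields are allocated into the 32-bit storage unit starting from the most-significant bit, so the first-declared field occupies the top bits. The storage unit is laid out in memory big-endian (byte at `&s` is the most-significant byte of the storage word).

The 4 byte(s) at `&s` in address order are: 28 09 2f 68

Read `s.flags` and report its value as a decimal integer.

-2087747

[0]=0x28 [1]=0x09 [2]=0x2f [3]=0x68 (big-endian) → word 0x28092f68
rsvd [31+:1] = (word>>31) & 0x1 = 0
slot [28+:3] = (word>>28) & 0x7 = 2
flags [6+:22] = (word>>6) & 0x3fffff = 2106557  ←
state [0+:6] = (word>>0) & 0x3f = 40
flags signed 22b, MSB=1: 2106557 - 4194304 = -2087747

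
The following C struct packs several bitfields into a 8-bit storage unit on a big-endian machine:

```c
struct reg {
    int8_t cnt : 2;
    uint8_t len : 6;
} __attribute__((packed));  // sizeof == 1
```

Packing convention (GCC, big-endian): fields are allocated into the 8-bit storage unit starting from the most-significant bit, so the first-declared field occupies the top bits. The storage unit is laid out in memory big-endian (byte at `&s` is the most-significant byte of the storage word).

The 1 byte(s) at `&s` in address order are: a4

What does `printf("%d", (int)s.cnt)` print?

-2

[0]=0xa4 (big-endian) → word 0xa4
cnt [6+:2] = (word>>6) & 0x3 = 2  ←
len [0+:6] = (word>>0) & 0x3f = 36
cnt signed 2b, MSB=1: 2 - 4 = -2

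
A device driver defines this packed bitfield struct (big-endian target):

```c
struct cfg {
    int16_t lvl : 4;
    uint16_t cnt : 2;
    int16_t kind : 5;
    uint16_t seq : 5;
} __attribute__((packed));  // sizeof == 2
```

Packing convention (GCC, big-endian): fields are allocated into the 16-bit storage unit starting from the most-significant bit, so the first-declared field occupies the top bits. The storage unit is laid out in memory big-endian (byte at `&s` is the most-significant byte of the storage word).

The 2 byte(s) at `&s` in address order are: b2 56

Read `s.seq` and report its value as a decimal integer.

22

[0]=0xb2 [1]=0x56 (big-endian) → word 0xb256
lvl [12+:4] = (word>>12) & 0xf = 11
cnt [10+:2] = (word>>10) & 0x3 = 0
kind [5+:5] = (word>>5) & 0x1f = 18
seq [0+:5] = (word>>0) & 0x1f = 22  ←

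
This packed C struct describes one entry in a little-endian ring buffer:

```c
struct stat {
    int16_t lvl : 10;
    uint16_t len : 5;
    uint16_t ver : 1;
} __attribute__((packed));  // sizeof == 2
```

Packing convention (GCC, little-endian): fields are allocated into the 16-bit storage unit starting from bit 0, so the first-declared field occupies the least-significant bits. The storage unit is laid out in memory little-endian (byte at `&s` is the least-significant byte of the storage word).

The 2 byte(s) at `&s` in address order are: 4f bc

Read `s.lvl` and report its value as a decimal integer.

[0]=0x4f [1]=0xbc (little-endian) → word 0xbc4f
lvl:10 @ bit 0 → (0xbc4f>>0)&0x3ff = 0x4f  ←
len:5 @ bit 10 → (0xbc4f>>10)&0x1f = 0xf
ver:1 @ bit 15 → (0xbc4f>>15)&0x1 = 0x1
lvl signed 10b, MSB=0: value = 79

79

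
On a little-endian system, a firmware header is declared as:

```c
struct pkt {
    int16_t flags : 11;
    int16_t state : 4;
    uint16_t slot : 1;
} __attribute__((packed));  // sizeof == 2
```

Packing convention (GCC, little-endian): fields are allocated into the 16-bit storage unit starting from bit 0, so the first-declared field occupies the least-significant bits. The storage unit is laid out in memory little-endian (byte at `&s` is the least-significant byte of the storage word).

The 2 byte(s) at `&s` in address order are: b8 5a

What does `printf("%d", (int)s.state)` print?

-5

[0]=0xb8 [1]=0x5a (little-endian) → word 0x5ab8
flags:11 @ bit 0 → (0x5ab8>>0)&0x7ff = 0x2b8
state:4 @ bit 11 → (0x5ab8>>11)&0xf = 0xb  ←
slot:1 @ bit 15 → (0x5ab8>>15)&0x1 = 0x0
state signed 4b, MSB=1: 11 - 16 = -5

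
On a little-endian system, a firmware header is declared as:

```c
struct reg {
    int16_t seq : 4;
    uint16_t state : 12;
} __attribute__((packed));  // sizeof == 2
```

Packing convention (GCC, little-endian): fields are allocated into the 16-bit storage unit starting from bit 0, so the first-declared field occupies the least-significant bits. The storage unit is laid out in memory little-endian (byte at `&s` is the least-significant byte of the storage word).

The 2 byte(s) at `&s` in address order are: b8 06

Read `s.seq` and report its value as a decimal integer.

[0]=0xb8 [1]=0x06 (little-endian) → word 0x06b8
seq [0+:4] = (word>>0) & 0xf = 8  ←
state [4+:12] = (word>>4) & 0xfff = 107
seq signed 4b, MSB=1: 8 - 16 = -8

-8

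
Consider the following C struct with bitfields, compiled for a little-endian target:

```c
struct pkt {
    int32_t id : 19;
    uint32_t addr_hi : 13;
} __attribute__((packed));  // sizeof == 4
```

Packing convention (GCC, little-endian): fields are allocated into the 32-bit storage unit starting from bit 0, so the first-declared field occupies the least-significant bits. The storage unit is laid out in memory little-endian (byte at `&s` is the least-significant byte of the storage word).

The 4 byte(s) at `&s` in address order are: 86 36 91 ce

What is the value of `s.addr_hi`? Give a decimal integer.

6610

[0]=0x86 [1]=0x36 [2]=0x91 [3]=0xce (little-endian) → word 0xce913686
id [0+:19] = (word>>0) & 0x7ffff = 79494
addr_hi [19+:13] = (word>>19) & 0x1fff = 6610  ←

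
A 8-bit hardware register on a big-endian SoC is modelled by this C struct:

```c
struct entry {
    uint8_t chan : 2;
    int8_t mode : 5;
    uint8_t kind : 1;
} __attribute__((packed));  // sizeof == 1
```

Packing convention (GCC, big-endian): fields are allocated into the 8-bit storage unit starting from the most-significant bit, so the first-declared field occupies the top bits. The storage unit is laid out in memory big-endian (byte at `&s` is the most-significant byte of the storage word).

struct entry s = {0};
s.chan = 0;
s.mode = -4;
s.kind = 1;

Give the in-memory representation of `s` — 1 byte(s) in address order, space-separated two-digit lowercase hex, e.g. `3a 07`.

chan:2 = 0 → 0x0 << 6 → word 0x00
mode:5 = -4 → 0x1c << 1 → word 0x38
kind:1 = 1 → 0x1 << 0 → word 0x39
word = 0x39 → big-endian bytes:
  [0]=0x39

39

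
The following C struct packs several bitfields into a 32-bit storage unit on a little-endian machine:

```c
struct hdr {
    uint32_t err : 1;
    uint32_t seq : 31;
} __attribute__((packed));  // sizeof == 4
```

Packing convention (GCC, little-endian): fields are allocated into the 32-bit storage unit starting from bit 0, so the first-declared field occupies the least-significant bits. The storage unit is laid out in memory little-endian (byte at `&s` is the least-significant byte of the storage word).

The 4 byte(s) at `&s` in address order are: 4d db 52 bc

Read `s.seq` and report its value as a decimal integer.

[0]=0x4d [1]=0xdb [2]=0x52 [3]=0xbc (little-endian) → word 0xbc52db4d
err [0+:1] = (word>>0) & 0x1 = 1
seq [1+:31] = (word>>1) & 0x7fffffff = 1579773350  ←

1579773350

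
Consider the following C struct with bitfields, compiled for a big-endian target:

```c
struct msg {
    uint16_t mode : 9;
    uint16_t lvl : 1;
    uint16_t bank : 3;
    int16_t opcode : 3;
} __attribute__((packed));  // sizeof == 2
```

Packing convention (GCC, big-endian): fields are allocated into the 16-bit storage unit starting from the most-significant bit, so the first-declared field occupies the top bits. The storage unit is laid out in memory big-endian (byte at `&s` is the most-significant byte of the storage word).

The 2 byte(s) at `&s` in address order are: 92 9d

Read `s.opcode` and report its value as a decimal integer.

-3

[0]=0x92 [1]=0x9d (big-endian) → word 0x929d
mode [7+:9] = (word>>7) & 0x1ff = 293
lvl [6+:1] = (word>>6) & 0x1 = 0
bank [3+:3] = (word>>3) & 0x7 = 3
opcode [0+:3] = (word>>0) & 0x7 = 5  ←
opcode signed 3b, MSB=1: 5 - 8 = -3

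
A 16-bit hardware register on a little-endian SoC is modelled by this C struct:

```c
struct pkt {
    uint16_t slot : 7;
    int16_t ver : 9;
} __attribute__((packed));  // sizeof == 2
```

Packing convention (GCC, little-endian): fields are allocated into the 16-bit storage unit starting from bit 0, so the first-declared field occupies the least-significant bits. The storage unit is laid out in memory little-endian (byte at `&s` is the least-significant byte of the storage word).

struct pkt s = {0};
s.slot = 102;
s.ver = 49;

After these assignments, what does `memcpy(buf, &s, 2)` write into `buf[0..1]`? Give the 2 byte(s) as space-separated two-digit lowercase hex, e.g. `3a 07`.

e6 18

slot (7b) val=102 bits=0x66 at bit 0: 0x0066
ver (9b) val=49 bits=0x31 at bit 7: 0x18e6
word = 0x18e6 → little-endian bytes:
  [0]=0xe6  [1]=0x18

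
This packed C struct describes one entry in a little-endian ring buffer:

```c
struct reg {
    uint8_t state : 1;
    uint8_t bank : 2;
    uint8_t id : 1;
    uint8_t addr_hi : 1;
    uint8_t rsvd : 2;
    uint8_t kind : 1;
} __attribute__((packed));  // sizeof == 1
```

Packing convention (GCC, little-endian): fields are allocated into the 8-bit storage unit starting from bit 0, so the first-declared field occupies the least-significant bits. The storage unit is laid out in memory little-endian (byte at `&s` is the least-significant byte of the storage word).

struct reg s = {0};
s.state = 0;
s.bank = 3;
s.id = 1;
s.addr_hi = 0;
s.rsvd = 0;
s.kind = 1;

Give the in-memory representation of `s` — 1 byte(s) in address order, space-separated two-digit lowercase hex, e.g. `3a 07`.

[0+:1] state=0 & 0x1 = 0x0; word=0x00
[1+:2] bank=3 & 0x3 = 0x3; word=0x06
[3+:1] id=1 & 0x1 = 0x1; word=0x0e
[4+:1] addr_hi=0 & 0x1 = 0x0; word=0x0e
[5+:2] rsvd=0 & 0x3 = 0x0; word=0x0e
[7+:1] kind=1 & 0x1 = 0x1; word=0x8e
word = 0x8e → little-endian bytes:
  [0]=0x8e

8e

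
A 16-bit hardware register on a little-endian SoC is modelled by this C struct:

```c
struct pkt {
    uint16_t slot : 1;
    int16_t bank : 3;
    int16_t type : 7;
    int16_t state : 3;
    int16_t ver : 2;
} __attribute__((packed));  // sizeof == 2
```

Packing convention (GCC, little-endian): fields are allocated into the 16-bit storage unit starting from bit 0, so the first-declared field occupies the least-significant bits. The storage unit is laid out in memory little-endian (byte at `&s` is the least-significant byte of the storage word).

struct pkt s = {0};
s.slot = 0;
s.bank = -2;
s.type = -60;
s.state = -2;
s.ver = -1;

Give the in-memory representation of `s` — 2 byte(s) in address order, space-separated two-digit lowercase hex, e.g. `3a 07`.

slot (1b) val=0 bits=0x0 at bit 0: 0x0000
bank (3b) val=-2 bits=0x6 at bit 1: 0x000c
type (7b) val=-60 bits=0x44 at bit 4: 0x044c
state (3b) val=-2 bits=0x6 at bit 11: 0x344c
ver (2b) val=-1 bits=0x3 at bit 14: 0xf44c
word = 0xf44c → little-endian bytes:
  [0]=0x4c  [1]=0xf4

4c f4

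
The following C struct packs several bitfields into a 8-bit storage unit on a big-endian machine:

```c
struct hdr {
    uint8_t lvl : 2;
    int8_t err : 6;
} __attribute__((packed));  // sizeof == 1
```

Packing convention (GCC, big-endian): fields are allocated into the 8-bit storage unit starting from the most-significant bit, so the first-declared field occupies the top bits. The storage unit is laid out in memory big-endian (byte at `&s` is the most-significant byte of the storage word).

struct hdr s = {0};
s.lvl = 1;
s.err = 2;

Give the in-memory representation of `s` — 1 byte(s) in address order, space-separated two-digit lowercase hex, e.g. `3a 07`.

[6+:2] lvl=1 & 0x3 = 0x1; word=0x40
[0+:6] err=2 & 0x3f = 0x2; word=0x42
word = 0x42 → big-endian bytes:
  [0]=0x42

42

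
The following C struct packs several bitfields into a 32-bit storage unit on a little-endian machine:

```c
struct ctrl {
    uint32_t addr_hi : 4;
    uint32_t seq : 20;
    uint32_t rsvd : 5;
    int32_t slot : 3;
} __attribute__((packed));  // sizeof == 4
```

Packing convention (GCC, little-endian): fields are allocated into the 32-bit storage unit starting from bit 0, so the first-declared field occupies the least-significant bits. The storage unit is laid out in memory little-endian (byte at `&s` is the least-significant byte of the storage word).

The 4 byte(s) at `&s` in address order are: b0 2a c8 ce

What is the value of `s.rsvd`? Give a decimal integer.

[0]=0xb0 [1]=0x2a [2]=0xc8 [3]=0xce (little-endian) → word 0xcec82ab0
addr_hi [0+:4] = (word>>0) & 0xf = 0
seq [4+:20] = (word>>4) & 0xfffff = 819883
rsvd [24+:5] = (word>>24) & 0x1f = 14  ←
slot [29+:3] = (word>>29) & 0x7 = 6

14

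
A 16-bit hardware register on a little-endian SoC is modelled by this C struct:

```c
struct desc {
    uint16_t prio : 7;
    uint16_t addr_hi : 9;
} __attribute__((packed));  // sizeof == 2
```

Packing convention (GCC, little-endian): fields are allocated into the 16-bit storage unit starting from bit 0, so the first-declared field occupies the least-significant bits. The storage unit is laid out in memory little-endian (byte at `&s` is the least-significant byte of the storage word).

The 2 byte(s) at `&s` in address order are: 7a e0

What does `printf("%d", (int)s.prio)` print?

122

[0]=0x7a [1]=0xe0 (little-endian) → word 0xe07a
prio:7 @ bit 0 → (0xe07a>>0)&0x7f = 0x7a  ←
addr_hi:9 @ bit 7 → (0xe07a>>7)&0x1ff = 0x1c0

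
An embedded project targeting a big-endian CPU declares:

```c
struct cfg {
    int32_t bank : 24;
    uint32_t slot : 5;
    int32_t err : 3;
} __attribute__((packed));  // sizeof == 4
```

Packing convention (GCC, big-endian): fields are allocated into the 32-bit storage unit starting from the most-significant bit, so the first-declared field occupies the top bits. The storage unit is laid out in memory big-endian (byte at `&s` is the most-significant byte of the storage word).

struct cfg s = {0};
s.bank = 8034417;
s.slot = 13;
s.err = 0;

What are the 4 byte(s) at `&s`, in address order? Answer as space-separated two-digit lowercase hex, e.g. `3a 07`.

bank:24 = 8034417 → 0x7a9871 << 8 → word 0x7a987100
slot:5 = 13 → 0xd << 3 → word 0x7a987168
err:3 = 0 → 0x0 << 0 → word 0x7a987168
word = 0x7a987168 → big-endian bytes:
  [0]=0x7a  [1]=0x98  [2]=0x71  [3]=0x68

7a 98 71 68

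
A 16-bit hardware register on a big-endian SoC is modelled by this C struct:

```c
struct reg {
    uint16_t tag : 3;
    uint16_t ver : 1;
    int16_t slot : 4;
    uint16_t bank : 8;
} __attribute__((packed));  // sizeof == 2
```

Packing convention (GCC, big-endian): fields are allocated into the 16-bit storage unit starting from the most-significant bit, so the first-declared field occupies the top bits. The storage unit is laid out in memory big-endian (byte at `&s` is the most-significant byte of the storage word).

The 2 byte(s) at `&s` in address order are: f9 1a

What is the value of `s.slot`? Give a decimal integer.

[0]=0xf9 [1]=0x1a (big-endian) → word 0xf91a
tag:3 @ bit 13 → (0xf91a>>13)&0x7 = 0x7
ver:1 @ bit 12 → (0xf91a>>12)&0x1 = 0x1
slot:4 @ bit 8 → (0xf91a>>8)&0xf = 0x9  ←
bank:8 @ bit 0 → (0xf91a>>0)&0xff = 0x1a
slot signed 4b, MSB=1: 9 - 16 = -7

-7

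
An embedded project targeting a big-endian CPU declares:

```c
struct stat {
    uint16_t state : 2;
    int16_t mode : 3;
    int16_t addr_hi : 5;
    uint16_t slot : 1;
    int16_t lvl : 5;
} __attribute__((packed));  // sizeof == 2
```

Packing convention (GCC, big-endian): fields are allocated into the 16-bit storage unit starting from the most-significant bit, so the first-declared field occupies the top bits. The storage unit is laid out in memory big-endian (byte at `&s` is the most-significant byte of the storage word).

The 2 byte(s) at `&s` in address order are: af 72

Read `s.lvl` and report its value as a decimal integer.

[0]=0xaf [1]=0x72 (big-endian) → word 0xaf72
state:2 @ bit 14 → (0xaf72>>14)&0x3 = 0x2
mode:3 @ bit 11 → (0xaf72>>11)&0x7 = 0x5
addr_hi:5 @ bit 6 → (0xaf72>>6)&0x1f = 0x1d
slot:1 @ bit 5 → (0xaf72>>5)&0x1 = 0x1
lvl:5 @ bit 0 → (0xaf72>>0)&0x1f = 0x12  ←
lvl signed 5b, MSB=1: 18 - 32 = -14

-14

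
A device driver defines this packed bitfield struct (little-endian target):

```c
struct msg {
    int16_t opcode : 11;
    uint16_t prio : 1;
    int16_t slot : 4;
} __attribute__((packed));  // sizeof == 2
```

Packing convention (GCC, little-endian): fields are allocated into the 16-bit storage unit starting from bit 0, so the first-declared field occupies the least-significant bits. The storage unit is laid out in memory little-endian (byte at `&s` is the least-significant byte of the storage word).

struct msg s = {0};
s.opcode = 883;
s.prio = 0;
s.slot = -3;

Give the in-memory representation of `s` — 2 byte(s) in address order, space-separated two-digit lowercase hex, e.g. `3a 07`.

73 d3

opcode (11b) val=883 bits=0x373 at bit 0: 0x0373
prio (1b) val=0 bits=0x0 at bit 11: 0x0373
slot (4b) val=-3 bits=0xd at bit 12: 0xd373
word = 0xd373 → little-endian bytes:
  [0]=0x73  [1]=0xd3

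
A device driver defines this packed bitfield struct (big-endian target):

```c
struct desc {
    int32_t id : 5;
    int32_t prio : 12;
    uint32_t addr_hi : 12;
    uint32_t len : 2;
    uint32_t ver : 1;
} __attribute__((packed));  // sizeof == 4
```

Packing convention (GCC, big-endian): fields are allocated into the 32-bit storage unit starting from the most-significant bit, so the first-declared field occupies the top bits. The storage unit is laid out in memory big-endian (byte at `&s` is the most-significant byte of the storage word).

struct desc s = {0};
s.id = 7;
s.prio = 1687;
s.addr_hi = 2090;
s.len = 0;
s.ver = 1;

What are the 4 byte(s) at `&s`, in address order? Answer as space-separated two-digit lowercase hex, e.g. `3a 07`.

[27+:5] id=7 & 0x1f = 0x7; word=0x38000000
[15+:12] prio=1687 & 0xfff = 0x697; word=0x3b4b8000
[3+:12] addr_hi=2090 & 0xfff = 0x82a; word=0x3b4bc150
[1+:2] len=0 & 0x3 = 0x0; word=0x3b4bc150
[0+:1] ver=1 & 0x1 = 0x1; word=0x3b4bc151
word = 0x3b4bc151 → big-endian bytes:
  [0]=0x3b  [1]=0x4b  [2]=0xc1  [3]=0x51

3b 4b c1 51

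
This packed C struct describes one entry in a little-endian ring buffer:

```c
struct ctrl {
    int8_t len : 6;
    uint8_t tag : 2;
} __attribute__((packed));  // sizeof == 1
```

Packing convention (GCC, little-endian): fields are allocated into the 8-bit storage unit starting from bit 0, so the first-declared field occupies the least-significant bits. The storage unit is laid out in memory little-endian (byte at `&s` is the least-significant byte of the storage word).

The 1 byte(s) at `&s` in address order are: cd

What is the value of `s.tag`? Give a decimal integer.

[0]=0xcd (little-endian) → word 0xcd
len:6 @ bit 0 → (0xcd>>0)&0x3f = 0xd
tag:2 @ bit 6 → (0xcd>>6)&0x3 = 0x3  ←

3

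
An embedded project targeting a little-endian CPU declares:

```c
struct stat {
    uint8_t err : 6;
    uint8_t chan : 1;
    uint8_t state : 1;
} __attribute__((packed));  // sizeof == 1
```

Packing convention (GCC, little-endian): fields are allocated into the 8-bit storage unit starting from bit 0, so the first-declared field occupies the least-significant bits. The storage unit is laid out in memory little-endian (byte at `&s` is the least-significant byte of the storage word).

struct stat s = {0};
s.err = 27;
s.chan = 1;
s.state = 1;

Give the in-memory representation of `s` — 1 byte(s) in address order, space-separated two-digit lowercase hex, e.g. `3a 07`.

db

[0+:6] err=27 & 0x3f = 0x1b; word=0x1b
[6+:1] chan=1 & 0x1 = 0x1; word=0x5b
[7+:1] state=1 & 0x1 = 0x1; word=0xdb
word = 0xdb → little-endian bytes:
  [0]=0xdb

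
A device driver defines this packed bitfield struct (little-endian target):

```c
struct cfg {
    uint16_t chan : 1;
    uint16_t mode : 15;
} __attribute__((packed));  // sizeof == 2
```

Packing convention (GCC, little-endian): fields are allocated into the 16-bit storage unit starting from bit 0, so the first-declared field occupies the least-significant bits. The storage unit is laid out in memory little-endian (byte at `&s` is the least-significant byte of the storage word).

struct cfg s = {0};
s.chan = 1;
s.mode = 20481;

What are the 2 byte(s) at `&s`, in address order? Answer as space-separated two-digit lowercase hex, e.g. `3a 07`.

03 a0

[0+:1] chan=1 & 0x1 = 0x1; word=0x0001
[1+:15] mode=20481 & 0x7fff = 0x5001; word=0xa003
word = 0xa003 → little-endian bytes:
  [0]=0x03  [1]=0xa0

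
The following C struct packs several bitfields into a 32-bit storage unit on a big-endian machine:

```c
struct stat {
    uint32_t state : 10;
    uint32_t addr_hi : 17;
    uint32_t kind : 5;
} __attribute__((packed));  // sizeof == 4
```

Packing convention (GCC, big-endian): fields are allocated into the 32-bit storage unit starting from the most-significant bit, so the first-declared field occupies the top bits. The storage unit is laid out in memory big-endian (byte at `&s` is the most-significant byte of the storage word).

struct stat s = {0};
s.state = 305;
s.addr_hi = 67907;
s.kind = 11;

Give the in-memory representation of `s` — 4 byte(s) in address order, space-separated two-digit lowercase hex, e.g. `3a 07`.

4c 61 28 6b

[22+:10] state=305 & 0x3ff = 0x131; word=0x4c400000
[5+:17] addr_hi=67907 & 0x1ffff = 0x10943; word=0x4c612860
[0+:5] kind=11 & 0x1f = 0xb; word=0x4c61286b
word = 0x4c61286b → big-endian bytes:
  [0]=0x4c  [1]=0x61  [2]=0x28  [3]=0x6b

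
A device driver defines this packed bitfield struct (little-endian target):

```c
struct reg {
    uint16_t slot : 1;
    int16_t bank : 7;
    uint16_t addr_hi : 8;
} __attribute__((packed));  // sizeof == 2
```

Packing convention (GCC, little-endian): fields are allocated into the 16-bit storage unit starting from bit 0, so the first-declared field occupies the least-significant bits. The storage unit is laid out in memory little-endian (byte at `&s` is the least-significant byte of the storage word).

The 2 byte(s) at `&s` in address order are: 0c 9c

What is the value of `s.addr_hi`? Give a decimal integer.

156

[0]=0x0c [1]=0x9c (little-endian) → word 0x9c0c
slot:1 @ bit 0 → (0x9c0c>>0)&0x1 = 0x0
bank:7 @ bit 1 → (0x9c0c>>1)&0x7f = 0x6
addr_hi:8 @ bit 8 → (0x9c0c>>8)&0xff = 0x9c  ←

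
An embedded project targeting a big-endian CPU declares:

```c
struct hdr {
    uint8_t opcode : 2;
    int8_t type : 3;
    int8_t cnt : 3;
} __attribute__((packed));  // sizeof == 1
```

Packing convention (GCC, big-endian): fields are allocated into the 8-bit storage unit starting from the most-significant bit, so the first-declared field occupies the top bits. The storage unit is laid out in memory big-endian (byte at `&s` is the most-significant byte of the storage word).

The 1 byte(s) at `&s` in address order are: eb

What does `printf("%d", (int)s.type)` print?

[0]=0xeb (big-endian) → word 0xeb
opcode [6+:2] = (word>>6) & 0x3 = 3
type [3+:3] = (word>>3) & 0x7 = 5  ←
cnt [0+:3] = (word>>0) & 0x7 = 3
type signed 3b, MSB=1: 5 - 8 = -3

-3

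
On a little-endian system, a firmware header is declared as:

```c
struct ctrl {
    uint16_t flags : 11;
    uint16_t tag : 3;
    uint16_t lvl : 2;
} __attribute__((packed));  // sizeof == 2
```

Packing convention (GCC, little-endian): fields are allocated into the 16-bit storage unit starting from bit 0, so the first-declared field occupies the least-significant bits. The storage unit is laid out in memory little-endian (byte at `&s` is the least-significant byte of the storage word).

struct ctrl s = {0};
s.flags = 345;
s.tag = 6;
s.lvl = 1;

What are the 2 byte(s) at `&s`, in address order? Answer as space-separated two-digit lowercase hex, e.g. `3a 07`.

[0+:11] flags=345 & 0x7ff = 0x159; word=0x0159
[11+:3] tag=6 & 0x7 = 0x6; word=0x3159
[14+:2] lvl=1 & 0x3 = 0x1; word=0x7159
word = 0x7159 → little-endian bytes:
  [0]=0x59  [1]=0x71

59 71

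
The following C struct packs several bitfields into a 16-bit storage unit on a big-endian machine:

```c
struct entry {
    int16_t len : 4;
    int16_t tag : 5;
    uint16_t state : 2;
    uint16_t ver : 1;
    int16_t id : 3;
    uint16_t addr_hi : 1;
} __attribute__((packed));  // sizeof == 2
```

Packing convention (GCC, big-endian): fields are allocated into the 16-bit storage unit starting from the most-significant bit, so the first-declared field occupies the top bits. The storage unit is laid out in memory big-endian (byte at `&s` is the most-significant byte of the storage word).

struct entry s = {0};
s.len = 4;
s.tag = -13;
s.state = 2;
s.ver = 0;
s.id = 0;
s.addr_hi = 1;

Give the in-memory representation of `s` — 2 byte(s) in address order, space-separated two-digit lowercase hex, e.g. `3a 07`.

49 c1

[12+:4] len=4 & 0xf = 0x4; word=0x4000
[7+:5] tag=-13 & 0x1f = 0x13; word=0x4980
[5+:2] state=2 & 0x3 = 0x2; word=0x49c0
[4+:1] ver=0 & 0x1 = 0x0; word=0x49c0
[1+:3] id=0 & 0x7 = 0x0; word=0x49c0
[0+:1] addr_hi=1 & 0x1 = 0x1; word=0x49c1
word = 0x49c1 → big-endian bytes:
  [0]=0x49  [1]=0xc1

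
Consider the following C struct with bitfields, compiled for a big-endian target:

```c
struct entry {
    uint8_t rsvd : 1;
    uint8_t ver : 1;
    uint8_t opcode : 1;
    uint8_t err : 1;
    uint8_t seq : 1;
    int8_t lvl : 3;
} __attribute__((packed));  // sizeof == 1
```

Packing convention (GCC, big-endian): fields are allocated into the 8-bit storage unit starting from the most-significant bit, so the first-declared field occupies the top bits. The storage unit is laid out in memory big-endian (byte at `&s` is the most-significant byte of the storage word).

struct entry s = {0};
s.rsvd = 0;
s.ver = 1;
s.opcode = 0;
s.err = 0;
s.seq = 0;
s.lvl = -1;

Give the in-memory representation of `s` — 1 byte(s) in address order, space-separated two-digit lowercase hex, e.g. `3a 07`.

47

rsvd:1 = 0 → 0x0 << 7 → word 0x00
ver:1 = 1 → 0x1 << 6 → word 0x40
opcode:1 = 0 → 0x0 << 5 → word 0x40
err:1 = 0 → 0x0 << 4 → word 0x40
seq:1 = 0 → 0x0 << 3 → word 0x40
lvl:3 = -1 → 0x7 << 0 → word 0x47
word = 0x47 → big-endian bytes:
  [0]=0x47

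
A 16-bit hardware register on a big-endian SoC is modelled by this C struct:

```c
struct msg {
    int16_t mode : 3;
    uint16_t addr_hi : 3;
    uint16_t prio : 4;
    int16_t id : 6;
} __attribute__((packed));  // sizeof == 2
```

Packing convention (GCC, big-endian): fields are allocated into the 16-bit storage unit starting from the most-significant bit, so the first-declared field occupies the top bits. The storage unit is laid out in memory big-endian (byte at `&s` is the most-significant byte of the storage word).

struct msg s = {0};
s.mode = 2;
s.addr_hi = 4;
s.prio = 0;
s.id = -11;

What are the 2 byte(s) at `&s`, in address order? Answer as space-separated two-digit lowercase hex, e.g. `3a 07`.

50 35

mode (3b) val=2 bits=0x2 at bit 13: 0x4000
addr_hi (3b) val=4 bits=0x4 at bit 10: 0x5000
prio (4b) val=0 bits=0x0 at bit 6: 0x5000
id (6b) val=-11 bits=0x35 at bit 0: 0x5035
word = 0x5035 → big-endian bytes:
  [0]=0x50  [1]=0x35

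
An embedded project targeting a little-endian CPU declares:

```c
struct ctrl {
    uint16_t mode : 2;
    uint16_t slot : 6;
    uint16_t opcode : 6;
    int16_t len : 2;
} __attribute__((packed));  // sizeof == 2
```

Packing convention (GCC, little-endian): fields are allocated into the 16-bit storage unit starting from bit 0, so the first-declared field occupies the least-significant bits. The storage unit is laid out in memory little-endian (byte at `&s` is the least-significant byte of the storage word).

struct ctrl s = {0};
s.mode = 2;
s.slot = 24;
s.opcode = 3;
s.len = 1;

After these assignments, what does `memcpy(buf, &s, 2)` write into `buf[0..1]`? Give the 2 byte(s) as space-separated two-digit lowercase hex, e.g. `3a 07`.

62 43

mode (2b) val=2 bits=0x2 at bit 0: 0x0002
slot (6b) val=24 bits=0x18 at bit 2: 0x0062
opcode (6b) val=3 bits=0x3 at bit 8: 0x0362
len (2b) val=1 bits=0x1 at bit 14: 0x4362
word = 0x4362 → little-endian bytes:
  [0]=0x62  [1]=0x43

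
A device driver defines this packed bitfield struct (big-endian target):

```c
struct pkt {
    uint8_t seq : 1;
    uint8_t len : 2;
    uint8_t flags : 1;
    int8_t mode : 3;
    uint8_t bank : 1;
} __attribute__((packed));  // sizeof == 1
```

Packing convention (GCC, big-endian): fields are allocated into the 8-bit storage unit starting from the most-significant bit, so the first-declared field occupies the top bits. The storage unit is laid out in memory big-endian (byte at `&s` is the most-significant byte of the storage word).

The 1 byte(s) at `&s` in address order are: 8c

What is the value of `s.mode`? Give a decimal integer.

-2

[0]=0x8c (big-endian) → word 0x8c
seq [7+:1] = (word>>7) & 0x1 = 1
len [5+:2] = (word>>5) & 0x3 = 0
flags [4+:1] = (word>>4) & 0x1 = 0
mode [1+:3] = (word>>1) & 0x7 = 6  ←
bank [0+:1] = (word>>0) & 0x1 = 0
mode signed 3b, MSB=1: 6 - 8 = -2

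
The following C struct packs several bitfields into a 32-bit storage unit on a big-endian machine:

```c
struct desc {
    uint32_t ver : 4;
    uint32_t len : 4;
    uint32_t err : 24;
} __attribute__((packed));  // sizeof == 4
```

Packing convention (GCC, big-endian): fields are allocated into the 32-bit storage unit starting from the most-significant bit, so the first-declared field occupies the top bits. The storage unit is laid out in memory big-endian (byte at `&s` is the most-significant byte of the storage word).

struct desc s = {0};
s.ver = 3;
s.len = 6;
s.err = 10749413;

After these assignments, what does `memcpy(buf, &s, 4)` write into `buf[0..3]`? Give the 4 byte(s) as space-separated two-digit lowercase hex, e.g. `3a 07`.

36 a4 05 e5

ver:4 = 3 → 0x3 << 28 → word 0x30000000
len:4 = 6 → 0x6 << 24 → word 0x36000000
err:24 = 10749413 → 0xa405e5 << 0 → word 0x36a405e5
word = 0x36a405e5 → big-endian bytes:
  [0]=0x36  [1]=0xa4  [2]=0x05  [3]=0xe5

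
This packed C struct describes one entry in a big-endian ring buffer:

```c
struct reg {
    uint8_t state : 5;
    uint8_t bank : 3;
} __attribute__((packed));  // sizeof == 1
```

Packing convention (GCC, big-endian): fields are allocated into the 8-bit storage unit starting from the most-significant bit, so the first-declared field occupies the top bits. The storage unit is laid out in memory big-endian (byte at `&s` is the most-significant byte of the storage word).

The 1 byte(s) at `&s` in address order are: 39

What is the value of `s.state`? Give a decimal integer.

[0]=0x39 (big-endian) → word 0x39
state:5 @ bit 3 → (0x39>>3)&0x1f = 0x7  ←
bank:3 @ bit 0 → (0x39>>0)&0x7 = 0x1

7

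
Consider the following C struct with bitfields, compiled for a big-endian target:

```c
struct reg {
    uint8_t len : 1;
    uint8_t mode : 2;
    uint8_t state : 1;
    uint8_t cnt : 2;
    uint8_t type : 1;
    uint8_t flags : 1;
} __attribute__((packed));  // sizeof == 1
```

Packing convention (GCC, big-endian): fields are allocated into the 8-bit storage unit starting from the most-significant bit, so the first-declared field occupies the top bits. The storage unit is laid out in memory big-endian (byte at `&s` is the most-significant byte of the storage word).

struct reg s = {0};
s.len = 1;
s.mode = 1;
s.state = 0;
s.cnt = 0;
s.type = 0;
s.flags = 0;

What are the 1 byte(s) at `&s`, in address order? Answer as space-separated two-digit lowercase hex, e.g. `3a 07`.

[7+:1] len=1 & 0x1 = 0x1; word=0x80
[5+:2] mode=1 & 0x3 = 0x1; word=0xa0
[4+:1] state=0 & 0x1 = 0x0; word=0xa0
[2+:2] cnt=0 & 0x3 = 0x0; word=0xa0
[1+:1] type=0 & 0x1 = 0x0; word=0xa0
[0+:1] flags=0 & 0x1 = 0x0; word=0xa0
word = 0xa0 → big-endian bytes:
  [0]=0xa0

a0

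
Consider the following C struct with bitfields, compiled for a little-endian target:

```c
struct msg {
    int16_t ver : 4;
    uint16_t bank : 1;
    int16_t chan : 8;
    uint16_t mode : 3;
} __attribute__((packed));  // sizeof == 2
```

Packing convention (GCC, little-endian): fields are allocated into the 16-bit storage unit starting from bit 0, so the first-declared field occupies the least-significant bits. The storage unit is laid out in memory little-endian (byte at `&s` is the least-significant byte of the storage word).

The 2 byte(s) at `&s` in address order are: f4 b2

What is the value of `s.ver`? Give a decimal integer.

[0]=0xf4 [1]=0xb2 (little-endian) → word 0xb2f4
ver [0+:4] = (word>>0) & 0xf = 4  ←
bank [4+:1] = (word>>4) & 0x1 = 1
chan [5+:8] = (word>>5) & 0xff = 151
mode [13+:3] = (word>>13) & 0x7 = 5
ver signed 4b, MSB=0: value = 4

4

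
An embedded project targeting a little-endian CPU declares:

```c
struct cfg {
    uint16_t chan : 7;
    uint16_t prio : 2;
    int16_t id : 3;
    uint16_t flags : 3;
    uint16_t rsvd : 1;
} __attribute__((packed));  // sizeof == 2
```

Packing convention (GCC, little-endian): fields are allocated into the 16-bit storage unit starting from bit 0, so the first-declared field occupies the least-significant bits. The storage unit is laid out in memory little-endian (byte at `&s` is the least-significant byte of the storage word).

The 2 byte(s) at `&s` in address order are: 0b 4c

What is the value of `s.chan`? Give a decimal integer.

[0]=0x0b [1]=0x4c (little-endian) → word 0x4c0b
chan:7 @ bit 0 → (0x4c0b>>0)&0x7f = 0xb  ←
prio:2 @ bit 7 → (0x4c0b>>7)&0x3 = 0x0
id:3 @ bit 9 → (0x4c0b>>9)&0x7 = 0x6
flags:3 @ bit 12 → (0x4c0b>>12)&0x7 = 0x4
rsvd:1 @ bit 15 → (0x4c0b>>15)&0x1 = 0x0

11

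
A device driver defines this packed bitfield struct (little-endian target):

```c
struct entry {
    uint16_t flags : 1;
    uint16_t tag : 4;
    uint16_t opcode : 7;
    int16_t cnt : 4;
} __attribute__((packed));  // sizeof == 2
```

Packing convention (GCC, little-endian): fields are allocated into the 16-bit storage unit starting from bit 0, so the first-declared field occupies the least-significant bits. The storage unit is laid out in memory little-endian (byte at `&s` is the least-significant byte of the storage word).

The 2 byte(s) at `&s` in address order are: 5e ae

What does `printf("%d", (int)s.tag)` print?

[0]=0x5e [1]=0xae (little-endian) → word 0xae5e
flags:1 @ bit 0 → (0xae5e>>0)&0x1 = 0x0
tag:4 @ bit 1 → (0xae5e>>1)&0xf = 0xf  ←
opcode:7 @ bit 5 → (0xae5e>>5)&0x7f = 0x72
cnt:4 @ bit 12 → (0xae5e>>12)&0xf = 0xa

15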